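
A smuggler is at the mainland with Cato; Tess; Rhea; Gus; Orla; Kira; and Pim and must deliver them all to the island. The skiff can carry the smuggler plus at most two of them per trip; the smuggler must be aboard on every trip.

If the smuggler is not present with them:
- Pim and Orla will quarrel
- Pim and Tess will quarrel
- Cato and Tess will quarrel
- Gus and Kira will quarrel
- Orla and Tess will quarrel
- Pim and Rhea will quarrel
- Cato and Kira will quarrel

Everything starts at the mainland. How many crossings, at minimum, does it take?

impossible

Whatever the first load, the items left behind include a forbidden pair without the smuggler. No opening move is safe, so no plan exists.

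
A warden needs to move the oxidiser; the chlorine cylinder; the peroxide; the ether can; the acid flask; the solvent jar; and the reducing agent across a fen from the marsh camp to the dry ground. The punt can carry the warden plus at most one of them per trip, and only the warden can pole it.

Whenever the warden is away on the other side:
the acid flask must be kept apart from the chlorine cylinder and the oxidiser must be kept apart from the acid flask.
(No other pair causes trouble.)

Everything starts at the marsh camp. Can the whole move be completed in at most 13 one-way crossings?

No

Counting alone: the warden can take at most 1 across per trip to the dry ground, so moving all 7 needs at least 7 loaded trips out, with a return between consecutive ones — at least 13 crossings.
The safety rule pushes this higher. Following every safe sequence of crossings, the most of the 7 that can be at the dry ground as the punt arrives there on crossing 13 is 6 — never all 7.
So the move cannot be finished within 13 crossings. (The shortest complete plan takes 15:)
1. Warden goes to the dry ground with the acid flask.  [the marsh camp: the chlorine cylinder, the ether can, the oxidiser, the peroxide, the reducing agent, the solvent jar | the dry ground: the acid flask]
2. Warden goes back to the marsh camp alone.  [the marsh camp: the chlorine cylinder, the ether can, the oxidiser, the peroxide, the reducing agent, the solvent jar | the dry ground: the acid flask]
3. Warden goes to the dry ground with the oxidiser.  [the marsh camp: the chlorine cylinder, the ether can, the peroxide, the reducing agent, the solvent jar | the dry ground: the acid flask, the oxidiser]
4. Warden goes back to the marsh camp with the acid flask.  [the marsh camp: the acid flask, the chlorine cylinder, the ether can, the peroxide, the reducing agent, the solvent jar | the dry ground: the oxidiser]
5. Warden goes to the dry ground with the chlorine cylinder.  [the marsh camp: the acid flask, the ether can, the peroxide, the reducing agent, the solvent jar | the dry ground: the chlorine cylinder, the oxidiser]
6. Warden goes back to the marsh camp alone.  [the marsh camp: the acid flask, the ether can, the peroxide, the reducing agent, the solvent jar | the dry ground: the chlorine cylinder, the oxidiser]
7. Warden goes to the dry ground with the peroxide.  [the marsh camp: the acid flask, the ether can, the reducing agent, the solvent jar | the dry ground: the chlorine cylinder, the oxidiser, the peroxide]
8. Warden goes back to the marsh camp alone.  [the marsh camp: the acid flask, the ether can, the reducing agent, the solvent jar | the dry ground: the chlorine cylinder, the oxidiser, the peroxide]
9. Warden goes to the dry ground with the ether can.  [the marsh camp: the acid flask, the reducing agent, the solvent jar | the dry ground: the chlorine cylinder, the ether can, the oxidiser, the peroxide]
10. Warden goes back to the marsh camp alone.  [the marsh camp: the acid flask, the reducing agent, the solvent jar | the dry ground: the chlorine cylinder, the ether can, the oxidiser, the peroxide]
11. Warden goes to the dry ground with the solvent jar.  [the marsh camp: the acid flask, the reducing agent | the dry ground: the chlorine cylinder, the ether can, the oxidiser, the peroxide, the solvent jar]
12. Warden goes back to the marsh camp alone.  [the marsh camp: the acid flask, the reducing agent | the dry ground: the chlorine cylinder, the ether can, the oxidiser, the peroxide, the solvent jar]
13. Warden goes to the dry ground with the reducing agent.  [the marsh camp: the acid flask | the dry ground: the chlorine cylinder, the ether can, the oxidiser, the peroxide, the reducing agent, the solvent jar]
14. Warden goes back to the marsh camp alone.  [the marsh camp: the acid flask | the dry ground: the chlorine cylinder, the ether can, the oxidiser, the peroxide, the reducing agent, the solvent jar]
15. Warden goes to the dry ground with the acid flask.  [the marsh camp: — | the dry ground: the acid flask, the chlorine cylinder, the ether can, the oxidiser, the peroxide, the reducing agent, the solvent jar]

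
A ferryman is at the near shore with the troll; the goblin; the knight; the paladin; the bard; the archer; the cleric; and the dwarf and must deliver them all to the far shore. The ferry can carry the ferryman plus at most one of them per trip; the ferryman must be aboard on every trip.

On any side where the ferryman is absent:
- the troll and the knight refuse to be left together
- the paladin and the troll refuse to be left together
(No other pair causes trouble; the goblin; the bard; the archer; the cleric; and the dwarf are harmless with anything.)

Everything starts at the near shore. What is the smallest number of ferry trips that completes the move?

Counting alone: the ferryman can take at most 1 across per trip to the far shore, so moving all 8 needs at least 8 loaded trips out, with a return between consecutive ones — at least 15 crossings.
The safety rule pushes this higher. Following every safe sequence of crossings, the most of the 8 that can be at the far shore as the ferry arrives there on crossing 15 is 7 — never all 8.
So no plan with fewer than 17 crossings exists, and this one achieves 17:
1. Ferryman goes to the far shore with the troll.  [the near shore: the archer, the bard, the cleric, the dwarf, the goblin, the knight, the paladin | the far shore: the troll]
2. Ferryman goes back to the near shore alone.  [the near shore: the archer, the bard, the cleric, the dwarf, the goblin, the knight, the paladin | the far shore: the troll]
3. Ferryman goes to the far shore with the goblin.  [the near shore: the archer, the bard, the cleric, the dwarf, the knight, the paladin | the far shore: the goblin, the troll]
4. Ferryman goes back to the near shore alone.  [the near shore: the archer, the bard, the cleric, the dwarf, the knight, the paladin | the far shore: the goblin, the troll]
5. Ferryman goes to the far shore with the knight.  [the near shore: the archer, the bard, the cleric, the dwarf, the paladin | the far shore: the goblin, the knight, the troll]
6. Ferryman goes back to the near shore with the troll.  [the near shore: the archer, the bard, the cleric, the dwarf, the paladin, the troll | the far shore: the goblin, the knight]
7. Ferryman goes to the far shore with the paladin.  [the near shore: the archer, the bard, the cleric, the dwarf, the troll | the far shore: the goblin, the knight, the paladin]
8. Ferryman goes back to the near shore alone.  [the near shore: the archer, the bard, the cleric, the dwarf, the troll | the far shore: the goblin, the knight, the paladin]
9. Ferryman goes to the far shore with the bard.  [the near shore: the archer, the cleric, the dwarf, the troll | the far shore: the bard, the goblin, the knight, the paladin]
10. Ferryman goes back to the near shore alone.  [the near shore: the archer, the cleric, the dwarf, the troll | the far shore: the bard, the goblin, the knight, the paladin]
11. Ferryman goes to the far shore with the archer.  [the near shore: the cleric, the dwarf, the troll | the far shore: the archer, the bard, the goblin, the knight, the paladin]
12. Ferryman goes back to the near shore alone.  [the near shore: the cleric, the dwarf, the troll | the far shore: the archer, the bard, the goblin, the knight, the paladin]
13. Ferryman goes to the far shore with the cleric.  [the near shore: the dwarf, the troll | the far shore: the archer, the bard, the cleric, the goblin, the knight, the paladin]
14. Ferryman goes back to the near shore alone.  [the near shore: the dwarf, the troll | the far shore: the archer, the bard, the cleric, the goblin, the knight, the paladin]
15. Ferryman goes to the far shore with the dwarf.  [the near shore: the troll | the far shore: the archer, the bard, the cleric, the dwarf, the goblin, the knight, the paladin]
16. Ferryman goes back to the near shore alone.  [the near shore: the troll | the far shore: the archer, the bard, the cleric, the dwarf, the goblin, the knight, the paladin]
17. Ferryman goes to the far shore with the troll.  [the near shore: — | the far shore: the archer, the bard, the cleric, the dwarf, the goblin, the knight, the paladin, the troll]

17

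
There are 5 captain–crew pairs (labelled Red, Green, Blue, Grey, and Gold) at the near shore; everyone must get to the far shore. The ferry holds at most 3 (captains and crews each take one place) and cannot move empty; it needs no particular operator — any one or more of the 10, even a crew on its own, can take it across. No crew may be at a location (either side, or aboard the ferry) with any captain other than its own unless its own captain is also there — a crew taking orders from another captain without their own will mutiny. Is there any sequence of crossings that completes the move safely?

1. captain Red and crew Red cross → the far shore.
2. captain Red crosses ← the near shore.
3. crew Blue, crew Green, and crew Grey cross → the far shore.
4. crew Red crosses ← the near shore.
5. captain Blue, captain Green, and captain Grey cross → the far shore.
6. captain Green and crew Green cross ← the near shore.
7. captain Gold, captain Green, and captain Red cross → the far shore.
8. crew Blue crosses ← the near shore.
9. crew Green and crew Red cross → the far shore.
10. crew Red crosses ← the near shore.
11. crew Blue, crew Gold, and crew Red cross → the far shore.

Yes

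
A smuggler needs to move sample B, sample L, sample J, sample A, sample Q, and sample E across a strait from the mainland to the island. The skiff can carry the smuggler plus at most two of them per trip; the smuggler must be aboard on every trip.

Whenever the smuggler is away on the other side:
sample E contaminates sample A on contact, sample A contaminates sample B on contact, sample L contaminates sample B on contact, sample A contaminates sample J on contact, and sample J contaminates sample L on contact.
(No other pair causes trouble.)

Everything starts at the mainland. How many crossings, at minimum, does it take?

7

Counting alone: the smuggler can take at most 2 across per trip to the island, so moving all 6 needs at least 3 loaded trips out, with a return between consecutive ones — at least 5 crossings.
The safety rule pushes this higher. Following every safe sequence of crossings, the most of the 6 that can be at the island as the skiff arrives there on crossing 5 is 5 — never all 6.
So no plan with fewer than 7 crossings exists, and this one achieves 7:
1. Smuggler goes to the island with sample A and sample L.
2. Smuggler goes back to the mainland alone.
3. Smuggler goes to the island with sample B and sample J.
4. Smuggler goes back to the mainland with sample A and sample L.
5. Smuggler goes to the island with sample E and sample Q.
6. Smuggler goes back to the mainland alone.
7. Smuggler goes to the island with sample A and sample L.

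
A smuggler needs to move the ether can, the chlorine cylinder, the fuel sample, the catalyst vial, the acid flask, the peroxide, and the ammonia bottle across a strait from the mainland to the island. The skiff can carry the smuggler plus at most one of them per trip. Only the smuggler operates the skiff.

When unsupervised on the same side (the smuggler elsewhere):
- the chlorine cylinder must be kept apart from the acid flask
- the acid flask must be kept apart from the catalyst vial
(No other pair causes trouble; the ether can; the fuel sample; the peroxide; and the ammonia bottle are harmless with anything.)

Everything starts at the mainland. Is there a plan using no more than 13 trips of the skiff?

No

Counting alone: the smuggler can take at most 1 across per trip to the island, so moving all 7 needs at least 7 loaded trips out, with a return between consecutive ones — at least 13 crossings.
The safety rule pushes this higher. Following every safe sequence of crossings, the most of the 7 that can be at the island as the skiff arrives there on crossing 13 is 6 — never all 7.
So the move cannot be finished within 13 crossings. (The shortest complete plan takes 15:)
1. Smuggler goes to the island with the acid flask.  [the mainland: the ammonia bottle, the catalyst vial, the chlorine cylinder, the ether can, the fuel sample, the peroxide | the island: the acid flask]
2. Smuggler goes back to the mainland alone.  [the mainland: the ammonia bottle, the catalyst vial, the chlorine cylinder, the ether can, the fuel sample, the peroxide | the island: the acid flask]
3. Smuggler goes to the island with the ether can.  [the mainland: the ammonia bottle, the catalyst vial, the chlorine cylinder, the fuel sample, the peroxide | the island: the acid flask, the ether can]
4. Smuggler goes back to the mainland alone.  [the mainland: the ammonia bottle, the catalyst vial, the chlorine cylinder, the fuel sample, the peroxide | the island: the acid flask, the ether can]
5. Smuggler goes to the island with the chlorine cylinder.  [the mainland: the ammonia bottle, the catalyst vial, the fuel sample, the peroxide | the island: the acid flask, the chlorine cylinder, the ether can]
6. Smuggler goes back to the mainland with the acid flask.  [the mainland: the acid flask, the ammonia bottle, the catalyst vial, the fuel sample, the peroxide | the island: the chlorine cylinder, the ether can]
7. Smuggler goes to the island with the catalyst vial.  [the mainland: the acid flask, the ammonia bottle, the fuel sample, the peroxide | the island: the catalyst vial, the chlorine cylinder, the ether can]
8. Smuggler goes back to the mainland alone.  [the mainland: the acid flask, the ammonia bottle, the fuel sample, the peroxide | the island: the catalyst vial, the chlorine cylinder, the ether can]
9. Smuggler goes to the island with the fuel sample.  [the mainland: the acid flask, the ammonia bottle, the peroxide | the island: the catalyst vial, the chlorine cylinder, the ether can, the fuel sample]
10. Smuggler goes back to the mainland alone.  [the mainland: the acid flask, the ammonia bottle, the peroxide | the island: the catalyst vial, the chlorine cylinder, the ether can, the fuel sample]
11. Smuggler goes to the island with the peroxide.  [the mainland: the acid flask, the ammonia bottle | the island: the catalyst vial, the chlorine cylinder, the ether can, the fuel sample, the peroxide]
12. Smuggler goes back to the mainland alone.  [the mainland: the acid flask, the ammonia bottle | the island: the catalyst vial, the chlorine cylinder, the ether can, the fuel sample, the peroxide]
13. Smuggler goes to the island with the ammonia bottle.  [the mainland: the acid flask | the island: the ammonia bottle, the catalyst vial, the chlorine cylinder, the ether can, the fuel sample, the peroxide]
14. Smuggler goes back to the mainland alone.  [the mainland: the acid flask | the island: the ammonia bottle, the catalyst vial, the chlorine cylinder, the ether can, the fuel sample, the peroxide]
15. Smuggler goes to the island with the acid flask.  [the mainland: — | the island: the acid flask, the ammonia bottle, the catalyst vial, the chlorine cylinder, the ether can, the fuel sample, the peroxide]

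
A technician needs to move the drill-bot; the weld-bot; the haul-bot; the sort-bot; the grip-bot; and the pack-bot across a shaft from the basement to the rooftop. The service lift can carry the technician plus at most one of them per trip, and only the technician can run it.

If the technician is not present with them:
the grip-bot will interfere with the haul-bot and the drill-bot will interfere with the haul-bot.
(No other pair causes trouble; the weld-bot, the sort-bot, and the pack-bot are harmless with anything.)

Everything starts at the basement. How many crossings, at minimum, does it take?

13

Counting alone: the technician can take at most 1 across per trip to the rooftop, so moving all 6 needs at least 6 loaded trips out, with a return between consecutive ones — at least 11 crossings.
The safety rule pushes this higher. Following every safe sequence of crossings, the most of the 6 that can be at the rooftop as the service lift arrives there on crossing 11 is 5 — never all 6.
So no plan with fewer than 13 crossings exists, and this one achieves 13:
1. Technician goes to the rooftop with the haul-bot.
2. Technician goes back to the basement alone.
3. Technician goes to the rooftop with the drill-bot.
4. Technician goes back to the basement with the haul-bot.
5. Technician goes to the rooftop with the grip-bot.
6. Technician goes back to the basement alone.
7. Technician goes to the rooftop with the weld-bot.
8. Technician goes back to the basement alone.
9. Technician goes to the rooftop with the sort-bot.
10. Technician goes back to the basement alone.
11. Technician goes to the rooftop with the pack-bot.
12. Technician goes back to the basement alone.
13. Technician goes to the rooftop with the haul-bot.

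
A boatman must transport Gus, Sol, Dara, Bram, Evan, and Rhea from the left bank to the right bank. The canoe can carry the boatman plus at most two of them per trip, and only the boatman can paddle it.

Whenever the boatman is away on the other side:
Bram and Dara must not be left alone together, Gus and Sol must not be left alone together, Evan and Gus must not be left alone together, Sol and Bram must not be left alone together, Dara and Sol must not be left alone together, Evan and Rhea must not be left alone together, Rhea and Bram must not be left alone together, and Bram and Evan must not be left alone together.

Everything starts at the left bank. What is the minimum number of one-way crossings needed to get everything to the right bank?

Whatever the first load, the items left behind include a forbidden pair without the boatman. No opening move is safe, so no plan exists.

impossible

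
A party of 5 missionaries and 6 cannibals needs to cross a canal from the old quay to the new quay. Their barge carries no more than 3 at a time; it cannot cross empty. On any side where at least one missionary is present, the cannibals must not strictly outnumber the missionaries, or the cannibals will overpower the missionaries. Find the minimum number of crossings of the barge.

The cannibals already outnumber the missionaries at the old quay before anyone moves, so the starting position itself is disallowed.

impossible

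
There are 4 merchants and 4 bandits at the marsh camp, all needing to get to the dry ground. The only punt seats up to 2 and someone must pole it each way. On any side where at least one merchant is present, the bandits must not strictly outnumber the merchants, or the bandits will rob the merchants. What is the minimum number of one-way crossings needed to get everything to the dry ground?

Following every safe sequence of crossings from the start, the most of the 8 that can be at the dry ground as the punt arrives there on crossings 1, 3, 5 is 2, 3, 4 respectively; the best ever achieved is 4 of 8.
From crossing 7 on, no configuration arises that was not already reachable earlier: only 11 distinct safe configurations (who is on which side, and where the punt is) can ever be reached, none of them has everyone across, and every continuation just revisits them. They are: 0 merchants + 0 bandits across (punt back at the start); 0 merchants + 1 bandit across (punt there); 0 merchants + 1 bandit across (punt back at the start); 0 merchants + 2 bandits across (punt there); 0 merchants + 2 bandits across (punt back at the start); 0 merchants + 3 bandits across (punt there); 0 merchants + 3 bandits across (punt back at the start); 0 merchants + 4 bandits across (punt there); 1 merchant + 1 bandit across (punt there); 1 merchant + 1 bandit across (punt back at the start); 2 merchants + 2 bandits across (punt there). So no valid plan exists.

impossible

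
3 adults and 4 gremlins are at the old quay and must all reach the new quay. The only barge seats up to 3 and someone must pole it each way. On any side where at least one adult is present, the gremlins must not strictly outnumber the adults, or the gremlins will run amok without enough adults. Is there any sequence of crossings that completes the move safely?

No

The gremlins already outnumber the adults at the old quay before anyone moves, so the starting position itself is disallowed.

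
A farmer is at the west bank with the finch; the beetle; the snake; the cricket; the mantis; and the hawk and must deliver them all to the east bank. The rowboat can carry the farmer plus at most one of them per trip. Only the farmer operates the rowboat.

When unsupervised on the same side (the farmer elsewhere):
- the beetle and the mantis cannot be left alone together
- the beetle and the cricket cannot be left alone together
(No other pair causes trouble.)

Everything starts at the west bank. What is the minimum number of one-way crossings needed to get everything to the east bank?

13

Counting alone: the farmer can take at most 1 across per trip to the east bank, so moving all 6 needs at least 6 loaded trips out, with a return between consecutive ones — at least 11 crossings.
The safety rule pushes this higher. Following every safe sequence of crossings, the most of the 6 that can be at the east bank as the rowboat arrives there on crossing 11 is 5 — never all 6.
So no plan with fewer than 13 crossings exists, and this one achieves 13:
1. Farmer goes to the east bank with the beetle.
2. Farmer goes back to the west bank alone.
3. Farmer goes to the east bank with the finch.
4. Farmer goes back to the west bank alone.
5. Farmer goes to the east bank with the snake.
6. Farmer goes back to the west bank alone.
7. Farmer goes to the east bank with the cricket.
8. Farmer goes back to the west bank with the beetle.
9. Farmer goes to the east bank with the mantis.
10. Farmer goes back to the west bank alone.
11. Farmer goes to the east bank with the hawk.
12. Farmer goes back to the west bank alone.
13. Farmer goes to the east bank with the beetle.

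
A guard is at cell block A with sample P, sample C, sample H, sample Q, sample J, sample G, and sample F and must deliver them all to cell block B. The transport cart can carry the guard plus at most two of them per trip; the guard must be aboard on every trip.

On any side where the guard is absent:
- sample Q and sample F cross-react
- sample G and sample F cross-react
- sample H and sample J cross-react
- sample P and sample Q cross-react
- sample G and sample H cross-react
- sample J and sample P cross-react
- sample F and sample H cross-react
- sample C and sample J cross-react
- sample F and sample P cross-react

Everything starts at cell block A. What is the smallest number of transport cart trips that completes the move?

Whatever the first load, the items left behind include a forbidden pair without the guard. No opening move is safe, so no plan exists.

impossible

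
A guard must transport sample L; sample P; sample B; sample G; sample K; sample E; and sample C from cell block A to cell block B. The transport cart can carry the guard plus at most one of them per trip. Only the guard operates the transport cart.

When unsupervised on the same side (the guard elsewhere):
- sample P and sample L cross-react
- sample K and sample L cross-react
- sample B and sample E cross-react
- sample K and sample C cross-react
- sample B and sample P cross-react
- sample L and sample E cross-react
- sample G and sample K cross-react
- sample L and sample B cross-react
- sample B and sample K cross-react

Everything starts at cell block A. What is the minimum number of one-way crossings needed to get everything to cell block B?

impossible

Whatever the first load, the items left behind include a forbidden pair without the guard. No opening move is safe, so no plan exists.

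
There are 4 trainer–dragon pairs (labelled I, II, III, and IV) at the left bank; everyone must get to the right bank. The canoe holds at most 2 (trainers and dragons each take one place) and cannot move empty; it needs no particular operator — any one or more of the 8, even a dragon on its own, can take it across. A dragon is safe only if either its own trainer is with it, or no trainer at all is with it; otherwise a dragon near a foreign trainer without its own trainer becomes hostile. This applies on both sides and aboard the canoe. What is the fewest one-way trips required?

Following every safe sequence of crossings from the start, the most of the 8 that can be at the right bank as the canoe arrives there on crossings 1, 3, 5 is 2, 3, 4 respectively; the best ever achieved is 4 of 8.
From crossing 7 on, no configuration arises that was not already reachable earlier: only 44 distinct safe configurations (who is on which side, and where the canoe is) can ever be reached, none of them has everyone across, and every continuation just revisits them. So no valid plan exists.

impossible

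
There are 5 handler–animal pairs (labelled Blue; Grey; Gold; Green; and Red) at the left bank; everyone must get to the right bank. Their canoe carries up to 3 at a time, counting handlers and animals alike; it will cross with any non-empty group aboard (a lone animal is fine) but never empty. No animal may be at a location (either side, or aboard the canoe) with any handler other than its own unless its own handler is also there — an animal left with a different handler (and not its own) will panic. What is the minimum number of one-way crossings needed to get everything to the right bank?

11

Counting alone: each trip to the right bank takes at most 3 across and each return brings at least 1 back, so after t trips out (and t−1 returns) at most 3t − (t−1) of the 10 are across; that first reaches 10 at t = 5, so at least 9 crossings are needed.
The safety rule pushes this higher. Following every safe sequence of crossings, the most of the 10 that can be at the right bank as the canoe arrives there on crossing 9 is 9 — never all 10.
So no plan with fewer than 11 crossings exists, and this one achieves 11:
1. animal Blue and handler Blue cross → the right bank.
2. handler Blue crosses ← the left bank.
3. animal Gold, animal Green, and animal Grey cross → the right bank.
4. animal Blue crosses ← the left bank.
5. handler Gold, handler Green, and handler Grey cross → the right bank.
6. animal Grey and handler Grey cross ← the left bank.
7. handler Blue, handler Grey, and handler Red cross → the right bank.
8. animal Gold crosses ← the left bank.
9. animal Blue and animal Grey cross → the right bank.
10. animal Blue crosses ← the left bank.
11. animal Blue, animal Gold, and animal Red cross → the right bank.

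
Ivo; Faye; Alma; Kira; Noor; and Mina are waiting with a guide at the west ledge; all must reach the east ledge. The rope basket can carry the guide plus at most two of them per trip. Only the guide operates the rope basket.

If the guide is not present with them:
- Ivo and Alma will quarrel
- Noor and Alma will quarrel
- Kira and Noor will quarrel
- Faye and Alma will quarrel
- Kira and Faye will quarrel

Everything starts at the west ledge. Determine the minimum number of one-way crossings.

Counting alone: the guide can take at most 2 across per trip to the east ledge, so moving all 6 needs at least 3 loaded trips out, with a return between consecutive ones — at least 5 crossings.
The safety rule pushes this higher. Following every safe sequence of crossings, the most of the 6 that can be at the east ledge as the rope basket arrives there on crossing 5 is 5 — never all 6.
So no plan with fewer than 7 crossings exists, and this one achieves 7:
1. Guide goes to the east ledge with Alma and Kira.
2. Guide goes back to the west ledge alone.
3. Guide goes to the east ledge with Faye and Ivo.
4. Guide goes back to the west ledge with Alma and Kira.
5. Guide goes to the east ledge with Mina and Noor.
6. Guide goes back to the west ledge alone.
7. Guide goes to the east ledge with Alma and Kira.

7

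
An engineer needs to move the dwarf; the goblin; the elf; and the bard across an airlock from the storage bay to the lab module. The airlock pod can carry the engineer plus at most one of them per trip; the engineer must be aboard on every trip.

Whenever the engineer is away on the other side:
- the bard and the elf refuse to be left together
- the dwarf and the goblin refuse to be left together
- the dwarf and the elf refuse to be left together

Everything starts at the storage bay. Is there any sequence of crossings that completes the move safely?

No

Whatever the first load, the items left behind include a forbidden pair without the engineer. No opening move is safe, so no plan exists.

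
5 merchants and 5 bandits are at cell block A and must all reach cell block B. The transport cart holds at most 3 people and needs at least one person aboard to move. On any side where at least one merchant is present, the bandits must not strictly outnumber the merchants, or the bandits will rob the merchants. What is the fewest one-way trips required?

Counting alone: each trip to cell block B takes at most 3 across and each return brings at least 1 back, so after t trips out (and t−1 returns) at most 3t − (t−1) of the 10 are across; that first reaches 10 at t = 5, so at least 9 crossings are needed.
The safety rule pushes this higher. Following every safe sequence of crossings, the most of the 10 that can be at cell block B as the transport cart arrives there on crossing 9 is 9 — never all 10.
So no plan with fewer than 11 crossings exists, and this one achieves 11:
1. 2 bandits → cell block B.  (cell block A: 5M 3B; cell block B: 0M 2B)
2. 1 bandit ← cell block A.  (cell block A: 5M 4B; cell block B: 0M 1B)
3. 3 bandits → cell block B.  (cell block A: 5M 1B; cell block B: 0M 4B)
4. 1 bandit ← cell block A.  (cell block A: 5M 2B; cell block B: 0M 3B)
5. 3 merchants → cell block B.  (cell block A: 2M 2B; cell block B: 3M 3B)
6. 1 merchant and 1 bandit ← cell block A.  (cell block A: 3M 3B; cell block B: 2M 2B)
7. 3 merchants → cell block B.  (cell block A: 0M 3B; cell block B: 5M 2B)
8. 1 bandit ← cell block A.  (cell block A: 0M 4B; cell block B: 5M 1B)
9. 2 bandits → cell block B.  (cell block A: 0M 2B; cell block B: 5M 3B)
10. 1 bandit ← cell block A.  (cell block A: 0M 3B; cell block B: 5M 2B)
11. 3 bandits → cell block B.  (cell block A: 0M 0B; cell block B: 5M 5B)

11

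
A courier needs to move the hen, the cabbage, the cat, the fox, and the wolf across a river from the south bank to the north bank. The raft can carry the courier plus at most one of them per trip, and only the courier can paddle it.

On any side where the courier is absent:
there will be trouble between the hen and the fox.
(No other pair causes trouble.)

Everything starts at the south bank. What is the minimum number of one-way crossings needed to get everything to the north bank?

9

Counting alone: the courier can take at most 1 across per trip to the north bank, so moving all 5 needs at least 5 loaded trips out, with a return between consecutive ones — at least 9 crossings.
The plan below uses exactly 9 crossings, so it is optimal:
1. Courier goes to the north bank with the hen.  [the south bank: the cabbage, the cat, the fox, the wolf | the north bank: the hen]
2. Courier goes back to the south bank alone.  [the south bank: the cabbage, the cat, the fox, the wolf | the north bank: the hen]
3. Courier goes to the north bank with the cabbage.  [the south bank: the cat, the fox, the wolf | the north bank: the cabbage, the hen]
4. Courier goes back to the south bank alone.  [the south bank: the cat, the fox, the wolf | the north bank: the cabbage, the hen]
5. Courier goes to the north bank with the cat.  [the south bank: the fox, the wolf | the north bank: the cabbage, the cat, the hen]
6. Courier goes back to the south bank alone.  [the south bank: the fox, the wolf | the north bank: the cabbage, the cat, the hen]
7. Courier goes to the north bank with the wolf.  [the south bank: the fox | the north bank: the cabbage, the cat, the hen, the wolf]
8. Courier goes back to the south bank alone.  [the south bank: the fox | the north bank: the cabbage, the cat, the hen, the wolf]
9. Courier goes to the north bank with the fox.  [the south bank: — | the north bank: the cabbage, the cat, the fox, the hen, the wolf]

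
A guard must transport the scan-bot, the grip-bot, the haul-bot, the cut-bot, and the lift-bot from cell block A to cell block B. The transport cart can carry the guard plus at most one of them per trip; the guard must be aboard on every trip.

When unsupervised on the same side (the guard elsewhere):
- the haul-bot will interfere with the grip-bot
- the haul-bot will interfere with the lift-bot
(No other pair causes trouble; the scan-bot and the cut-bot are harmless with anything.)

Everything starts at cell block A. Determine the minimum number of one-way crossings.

Counting alone: the guard can take at most 1 across per trip to cell block B, so moving all 5 needs at least 5 loaded trips out, with a return between consecutive ones — at least 9 crossings.
The safety rule pushes this higher. Following every safe sequence of crossings, the most of the 5 that can be at cell block B as the transport cart arrives there on crossing 9 is 4 — never all 5.
So no plan with fewer than 11 crossings exists, and this one achieves 11:
1. Guard goes to cell block B with the haul-bot.
2. Guard goes back to cell block A alone.
3. Guard goes to cell block B with the scan-bot.
4. Guard goes back to cell block A alone.
5. Guard goes to cell block B with the grip-bot.
6. Guard goes back to cell block A with the haul-bot.
7. Guard goes to cell block B with the lift-bot.
8. Guard goes back to cell block A alone.
9. Guard goes to cell block B with the cut-bot.
10. Guard goes back to cell block A alone.
11. Guard goes to cell block B with the haul-bot.

11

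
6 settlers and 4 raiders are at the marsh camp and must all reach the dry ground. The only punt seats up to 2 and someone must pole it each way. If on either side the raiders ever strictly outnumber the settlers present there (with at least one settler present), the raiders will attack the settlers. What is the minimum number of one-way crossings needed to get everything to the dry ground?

17

Counting alone: each trip to the dry ground takes at most 2 across and each return brings at least 1 back, so after t trips out (and t−1 returns) at most 2t − (t−1) of the 10 are across; that first reaches 10 at t = 9, so at least 17 crossings are needed.
The plan below uses exactly 17 crossings, so it is optimal:
1. 2 raiders → the dry ground.  (the marsh camp: 6S 2R; the dry ground: 0S 2R)
2. 1 raider ← the marsh camp.  (the marsh camp: 6S 3R; the dry ground: 0S 1R)
3. 2 raiders → the dry ground.  (the marsh camp: 6S 1R; the dry ground: 0S 3R)
4. 1 raider ← the marsh camp.  (the marsh camp: 6S 2R; the dry ground: 0S 2R)
5. 2 settlers → the dry ground.  (the marsh camp: 4S 2R; the dry ground: 2S 2R)
6. 1 raider ← the marsh camp.  (the marsh camp: 4S 3R; the dry ground: 2S 1R)
7. 1 settler and 1 raider → the dry ground.  (the marsh camp: 3S 2R; the dry ground: 3S 2R)
8. 1 raider ← the marsh camp.  (the marsh camp: 3S 3R; the dry ground: 3S 1R)
9. 2 raiders → the dry ground.  (the marsh camp: 3S 1R; the dry ground: 3S 3R)
10. 1 raider ← the marsh camp.  (the marsh camp: 3S 2R; the dry ground: 3S 2R)
11. 1 settler and 1 raider → the dry ground.  (the marsh camp: 2S 1R; the dry ground: 4S 3R)
12. 1 raider ← the marsh camp.  (the marsh camp: 2S 2R; the dry ground: 4S 2R)
13. 2 raiders → the dry ground.  (the marsh camp: 2S 0R; the dry ground: 4S 4R)
14. 1 raider ← the marsh camp.  (the marsh camp: 2S 1R; the dry ground: 4S 3R)
15. 1 settler and 1 raider → the dry ground.  (the marsh camp: 1S 0R; the dry ground: 5S 4R)
16. 1 raider ← the marsh camp.  (the marsh camp: 1S 1R; the dry ground: 5S 3R)
17. 1 settler and 1 raider → the dry ground.  (the marsh camp: 0S 0R; the dry ground: 6S 4R)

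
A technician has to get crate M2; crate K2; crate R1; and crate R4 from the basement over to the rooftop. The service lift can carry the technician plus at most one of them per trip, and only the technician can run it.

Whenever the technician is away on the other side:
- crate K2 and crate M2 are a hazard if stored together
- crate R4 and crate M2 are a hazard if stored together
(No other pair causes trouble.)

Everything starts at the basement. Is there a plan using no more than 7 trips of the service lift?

No

Counting alone: the technician can take at most 1 across per trip to the rooftop, so moving all 4 needs at least 4 loaded trips out, with a return between consecutive ones — at least 7 crossings.
The safety rule pushes this higher. Following every safe sequence of crossings, the most of the 4 that can be at the rooftop as the service lift arrives there on crossing 7 is 3 — never all 4.
So the move cannot be finished within 7 crossings. (The shortest complete plan takes 9:)
1. Technician goes to the rooftop with crate M2.  [the basement: crate K2, crate R1, crate R4 | the rooftop: crate M2]
2. Technician goes back to the basement alone.  [the basement: crate K2, crate R1, crate R4 | the rooftop: crate M2]
3. Technician goes to the rooftop with crate K2.  [the basement: crate R1, crate R4 | the rooftop: crate K2, crate M2]
4. Technician goes back to the basement with crate M2.  [the basement: crate M2, crate R1, crate R4 | the rooftop: crate K2]
5. Technician goes to the rooftop with crate R4.  [the basement: crate M2, crate R1 | the rooftop: crate K2, crate R4]
6. Technician goes back to the basement alone.  [the basement: crate M2, crate R1 | the rooftop: crate K2, crate R4]
7. Technician goes to the rooftop with crate R1.  [the basement: crate M2 | the rooftop: crate K2, crate R1, crate R4]
8. Technician goes back to the basement alone.  [the basement: crate M2 | the rooftop: crate K2, crate R1, crate R4]
9. Technician goes to the rooftop with crate M2.  [the basement: — | the rooftop: crate K2, crate M2, crate R1, crate R4]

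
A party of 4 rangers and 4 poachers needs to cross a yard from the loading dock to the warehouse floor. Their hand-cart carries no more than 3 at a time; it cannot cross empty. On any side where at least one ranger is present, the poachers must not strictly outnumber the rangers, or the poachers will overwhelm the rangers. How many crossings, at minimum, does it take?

Counting alone: each trip to the warehouse floor takes at most 3 across and each return brings at least 1 back, so after t trips out (and t−1 returns) at most 3t − (t−1) of the 8 are across; that first reaches 8 at t = 4, so at least 7 crossings are needed.
The safety rule pushes this higher. Following every safe sequence of crossings, the most of the 8 that can be at the warehouse floor as the hand-cart arrives there on crossing 7 is 7 — never all 8.
So no plan with fewer than 9 crossings exists, and this one achieves 9:
1. 2 poachers → the warehouse floor.  (the loading dock: 4R 2P; the warehouse floor: 0R 2P)
2. 1 poacher ← the loading dock.  (the loading dock: 4R 3P; the warehouse floor: 0R 1P)
3. 3 poachers → the warehouse floor.  (the loading dock: 4R 0P; the warehouse floor: 0R 4P)
4. 1 poacher ← the loading dock.  (the loading dock: 4R 1P; the warehouse floor: 0R 3P)
5. 3 rangers → the warehouse floor.  (the loading dock: 1R 1P; the warehouse floor: 3R 3P)
6. 1 ranger and 1 poacher ← the loading dock.  (the loading dock: 2R 2P; the warehouse floor: 2R 2P)
7. 2 rangers → the warehouse floor.  (the loading dock: 0R 2P; the warehouse floor: 4R 2P)
8. 1 poacher ← the loading dock.  (the loading dock: 0R 3P; the warehouse floor: 4R 1P)
9. 3 poachers → the warehouse floor.  (the loading dock: 0R 0P; the warehouse floor: 4R 4P)

9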